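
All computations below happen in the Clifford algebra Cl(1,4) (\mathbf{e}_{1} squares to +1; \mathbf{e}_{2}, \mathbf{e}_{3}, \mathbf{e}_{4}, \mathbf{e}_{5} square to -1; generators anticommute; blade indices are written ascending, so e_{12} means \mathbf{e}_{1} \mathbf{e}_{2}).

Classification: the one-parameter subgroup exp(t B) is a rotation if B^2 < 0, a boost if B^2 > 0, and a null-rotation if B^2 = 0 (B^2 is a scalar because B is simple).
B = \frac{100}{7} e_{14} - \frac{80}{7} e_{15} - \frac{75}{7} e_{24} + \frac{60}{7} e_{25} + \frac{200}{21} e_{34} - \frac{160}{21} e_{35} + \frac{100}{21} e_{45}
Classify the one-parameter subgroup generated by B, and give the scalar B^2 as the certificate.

B^2 term by term: the squares give (\frac{100}{7})^2*(e_{14})^2 + (-\frac{80}{7})^2*(e_{15})^2 + (-\frac{75}{7})^2*(e_{24})^2 + (\frac{60}{7})^2*(e_{25})^2 + (\frac{200}{21})^2*(e_{34})^2 + (-\frac{160}{21})^2*(e_{35})^2 + (\frac{100}{21})^2*(e_{45})^2 = \frac{10000}{49}*(+1) + \frac{6400}{49}*(+1) + \frac{5625}{49}*(-1) + \frac{3600}{49}*(-1) + \frac{40000}{441}*(-1) + \frac{25600}{441}*(-1) + \frac{10000}{441}*(-1) = -25 (each basis 2-blade squares to minus the product of its generators' squares); cross terms between blades sharing an index anticommute and cancel; the commuting (index-disjoint) pairs give grade-4 terms 2*c*c'*(blade product), which cancel blade by blade — e_{1245}: -\frac{12000}{49} + \frac{12000}{49} = 0; e_{1345}: \frac{32000}{147} - \frac{32000}{147} = 0; e_{2345}: -\frac{8000}{49} + \frac{8000}{49} = 0 — confirming B is simple. So B^2 = -25.
Answer: rotation, certificate B^2 = -25. One invariant decides it: the square -25 survives every conjugation, and its sign is exactly the classification.


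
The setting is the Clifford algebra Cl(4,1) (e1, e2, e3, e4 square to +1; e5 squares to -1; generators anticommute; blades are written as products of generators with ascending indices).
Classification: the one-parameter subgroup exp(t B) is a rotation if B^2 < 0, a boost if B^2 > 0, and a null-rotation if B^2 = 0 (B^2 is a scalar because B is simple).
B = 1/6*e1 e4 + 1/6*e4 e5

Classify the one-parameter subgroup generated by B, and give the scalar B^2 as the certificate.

B^2 term by term: the squares give (1/6)^2*(e1 e4)^2 + (1/6)^2*(e4 e5)^2 = 1/36*(-1) + 1/36*(+1) = 0 (each basis 2-blade squares to minus the product of its generators' squares); cross terms between blades sharing an index anticommute and cancel. So B^2 = 0.
Answer: null-rotation, certificate B^2 = 0. The class reads off the invariant scalar 0 directly.


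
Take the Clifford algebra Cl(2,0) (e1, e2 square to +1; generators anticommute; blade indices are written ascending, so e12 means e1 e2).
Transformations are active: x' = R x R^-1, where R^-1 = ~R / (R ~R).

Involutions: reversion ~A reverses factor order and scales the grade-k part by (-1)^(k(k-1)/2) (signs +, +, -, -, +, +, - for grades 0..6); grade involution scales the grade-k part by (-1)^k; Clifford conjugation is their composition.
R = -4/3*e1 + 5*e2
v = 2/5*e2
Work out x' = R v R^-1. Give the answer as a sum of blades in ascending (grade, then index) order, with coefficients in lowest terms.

~R = -4/3*e1 + 5*e2, and R ~R = 241/9, so R^-1 = ~R / (241/9).
R v = 2 - 8/15*e12
Answer: -48/241*e1 + 418/1205*e2


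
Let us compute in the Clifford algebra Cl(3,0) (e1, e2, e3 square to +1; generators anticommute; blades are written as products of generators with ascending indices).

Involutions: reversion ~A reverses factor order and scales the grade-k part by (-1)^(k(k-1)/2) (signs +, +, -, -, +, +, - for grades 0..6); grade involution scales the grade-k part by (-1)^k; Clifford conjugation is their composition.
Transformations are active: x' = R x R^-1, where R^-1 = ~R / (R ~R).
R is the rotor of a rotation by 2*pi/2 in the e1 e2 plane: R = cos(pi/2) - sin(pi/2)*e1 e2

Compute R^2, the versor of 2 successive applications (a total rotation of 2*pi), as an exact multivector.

Half-angle bookkeeping: 2 applications in e1 e2 add up to rotor phase 2*pi/2 = pi, so R^2 = cos(pi) - sin(pi)*e1 e2.
cos(pi) = -1 and sin(pi) = 0, so R^2 = -1. The total rotation 2*pi is 1 full turn, so every vector returns to itself, yet the rotor is -1, on the OTHER sheet of the double cover (an odd number of 2*pi turns).
Answer: -1


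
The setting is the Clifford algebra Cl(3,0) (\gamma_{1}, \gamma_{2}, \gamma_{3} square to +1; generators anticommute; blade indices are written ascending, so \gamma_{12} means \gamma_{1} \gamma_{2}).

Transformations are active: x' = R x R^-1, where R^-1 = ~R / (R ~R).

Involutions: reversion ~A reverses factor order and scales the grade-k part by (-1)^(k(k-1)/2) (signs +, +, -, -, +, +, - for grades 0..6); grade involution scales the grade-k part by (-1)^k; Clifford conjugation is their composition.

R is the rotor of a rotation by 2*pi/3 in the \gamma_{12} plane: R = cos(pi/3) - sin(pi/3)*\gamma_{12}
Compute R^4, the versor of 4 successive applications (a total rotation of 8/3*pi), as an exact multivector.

Rotor phase runs at HALF the rotation angle; powers of one rotor simply add phase, so after 4 steps in \gamma_{12} the phase is 4*pi/3 = \frac{4 \pi}{3} and R^4 = cos(\frac{4 \pi}{3}) - sin(\frac{4 \pi}{3})*\gamma_{12}.
cos(\frac{4 \pi}{3}) = - \frac{1}{2} and sin(\frac{4 \pi}{3}) = - \frac{\sqrt{3}}{2}, so R^4 = -\frac{1}{2} + \frac{\sqrt{3}}{2} \gamma_{12}. The net rotation is 2/3*pi (after discarding 1 full turn, each of which contributes a factor -1 to the rotor); the rotor keeps the half-angle phase exactly.
Answer: -\frac{1}{2} + \frac{\sqrt{3}}{2} \gamma_{12}


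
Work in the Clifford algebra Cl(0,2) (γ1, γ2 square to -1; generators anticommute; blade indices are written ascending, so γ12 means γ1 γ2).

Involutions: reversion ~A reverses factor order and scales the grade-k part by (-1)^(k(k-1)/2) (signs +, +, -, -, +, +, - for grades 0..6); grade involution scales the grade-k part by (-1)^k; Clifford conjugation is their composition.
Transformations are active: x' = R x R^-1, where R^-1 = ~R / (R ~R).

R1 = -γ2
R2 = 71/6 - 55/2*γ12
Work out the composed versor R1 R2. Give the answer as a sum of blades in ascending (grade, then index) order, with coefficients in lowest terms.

Distribute over the terms of R1 (each basis-blade product reordered to ascending indices, repeated generators contracted through their squares):
(-γ2) R2 = 55/2*γ1 - 71/6*γ2
Answer: 55/2*γ1 - 71/6*γ2


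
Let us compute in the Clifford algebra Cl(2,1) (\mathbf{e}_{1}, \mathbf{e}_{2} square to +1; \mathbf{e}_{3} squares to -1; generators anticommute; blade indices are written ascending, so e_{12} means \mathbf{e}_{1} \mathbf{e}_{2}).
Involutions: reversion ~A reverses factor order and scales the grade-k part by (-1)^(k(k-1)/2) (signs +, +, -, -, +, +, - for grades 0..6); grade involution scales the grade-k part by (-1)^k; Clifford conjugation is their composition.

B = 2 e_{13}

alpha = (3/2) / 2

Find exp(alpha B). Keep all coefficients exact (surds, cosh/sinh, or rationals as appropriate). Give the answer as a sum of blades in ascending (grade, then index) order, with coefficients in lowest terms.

B^2 = (2)^2*(e_{13})^2 = 4*(+1) = 4 (a basis 2-blade squares to minus the product of its generators' squares).
B^2 = 4 — since the square is positive, the closed form is hyperbolic: l = 2, alpha*l = \frac{3}{2}, so exp(alpha B) = cosh(\frac{3}{2}) + (sinh(\frac{3}{2})/2)*B = \cosh{\left(\frac{3}{2} \right)} + (\frac{\sinh{\left(\frac{3}{2} \right)}}{2})*B.
Answer: \cosh{\left(\frac{3}{2} \right)} + \sinh{\left(\frac{3}{2} \right)} e_{13}


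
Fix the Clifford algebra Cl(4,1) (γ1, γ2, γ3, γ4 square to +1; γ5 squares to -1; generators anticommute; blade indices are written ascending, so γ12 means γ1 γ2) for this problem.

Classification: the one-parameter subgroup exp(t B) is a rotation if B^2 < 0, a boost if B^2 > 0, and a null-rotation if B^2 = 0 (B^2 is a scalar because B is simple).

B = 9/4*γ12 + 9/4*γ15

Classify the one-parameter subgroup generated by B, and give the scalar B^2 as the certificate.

B^2 term by term: the squares give (9/4)^2*(γ12)^2 + (9/4)^2*(γ15)^2 = 81/16*(-1) + 81/16*(+1) = 0 (each basis 2-blade squares to minus the product of its generators' squares); cross terms between blades sharing an index anticommute and cancel. So B^2 = 0.
Answer: null-rotation, certificate B^2 = 0. The scalar 0 is the complete invariant here: its sign names the subgroup type.


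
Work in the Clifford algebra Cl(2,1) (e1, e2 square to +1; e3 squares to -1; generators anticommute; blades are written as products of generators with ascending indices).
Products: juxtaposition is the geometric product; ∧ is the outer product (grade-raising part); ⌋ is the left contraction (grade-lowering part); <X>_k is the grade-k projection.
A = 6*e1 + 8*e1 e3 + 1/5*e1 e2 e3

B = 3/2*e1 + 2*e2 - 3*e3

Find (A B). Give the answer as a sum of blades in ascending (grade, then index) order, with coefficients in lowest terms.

step 1: 9 + 24*e1 - 12*e3 + 63/5*e1 e2 - 92/5*e1 e3 + 3/10*e2 e3 - 16*e1 e2 e3
Answer: 9 + 24*e1 - 12*e3 + 63/5*e1 e2 - 92/5*e1 e3 + 3/10*e2 e3 - 16*e1 e2 e3


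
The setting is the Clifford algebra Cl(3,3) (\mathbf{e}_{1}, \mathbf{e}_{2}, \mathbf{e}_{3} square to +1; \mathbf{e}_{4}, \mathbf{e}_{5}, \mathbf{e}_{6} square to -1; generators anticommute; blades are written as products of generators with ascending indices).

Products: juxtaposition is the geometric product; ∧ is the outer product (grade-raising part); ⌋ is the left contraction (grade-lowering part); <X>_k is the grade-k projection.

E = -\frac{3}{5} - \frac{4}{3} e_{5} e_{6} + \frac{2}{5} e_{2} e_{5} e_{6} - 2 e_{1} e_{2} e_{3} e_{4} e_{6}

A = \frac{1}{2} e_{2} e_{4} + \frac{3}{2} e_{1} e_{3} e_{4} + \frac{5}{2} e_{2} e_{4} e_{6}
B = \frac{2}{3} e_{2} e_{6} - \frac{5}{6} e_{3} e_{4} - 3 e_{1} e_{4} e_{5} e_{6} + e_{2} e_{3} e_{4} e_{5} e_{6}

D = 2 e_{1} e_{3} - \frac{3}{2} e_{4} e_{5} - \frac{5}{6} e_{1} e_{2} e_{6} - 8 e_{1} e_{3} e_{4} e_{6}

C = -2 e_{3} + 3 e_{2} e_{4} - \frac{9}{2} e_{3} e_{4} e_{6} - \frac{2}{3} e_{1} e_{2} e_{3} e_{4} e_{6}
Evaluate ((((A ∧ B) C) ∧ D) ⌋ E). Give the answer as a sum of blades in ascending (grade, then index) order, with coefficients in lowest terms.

step 1: e_{1} e_{2} e_{3} e_{4} e_{6}
step 2: -\frac{2}{3} + \frac{9}{2} e_{1} e_{2} - 3 e_{1} e_{3} e_{6} - 2 e_{1} e_{2} e_{4} e_{6}
step 3: -\frac{4}{3} e_{1} e_{3} + e_{4} e_{5} + \frac{5}{9} e_{1} e_{2} e_{6} - \frac{27}{4} e_{1} e_{2} e_{4} e_{5} + \frac{16}{3} e_{1} e_{3} e_{4} e_{6} + \frac{9}{2} e_{1} e_{3} e_{4} e_{5} e_{6}
step 4: \frac{32}{3} e_{2} - \frac{10}{9} e_{3} e_{4} + \frac{8}{3} e_{2} e_{4} e_{6}
Answer: \frac{32}{3} e_{2} - \frac{10}{9} e_{3} e_{4} + \frac{8}{3} e_{2} e_{4} e_{6}


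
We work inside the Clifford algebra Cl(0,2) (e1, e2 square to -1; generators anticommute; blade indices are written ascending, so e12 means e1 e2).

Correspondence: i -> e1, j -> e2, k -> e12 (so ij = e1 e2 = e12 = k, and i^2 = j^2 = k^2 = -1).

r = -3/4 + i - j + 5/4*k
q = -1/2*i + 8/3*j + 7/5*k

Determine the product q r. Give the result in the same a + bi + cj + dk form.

In blades: q = -1/2*e1 + 8/3*e2 + 7/5*e12, r = -3/4 + e1 - e2 + 5/4*e12.
Distribute q over r term by term (generator squares from the signature, products reordered to ascending indices): (-1/2*e1)*r = 1/2 + 3/8*e1 + 5/8*e2 + 1/2*e12; (8/3*e2)*r = 8/3 + 10/3*e1 - 2*e2 - 8/3*e12; (7/5*e12)*r = -7/4 + 7/5*e1 + 7/5*e2 - 21/20*e12.
Sum: 17/12 + 613/120*e1 + 1/40*e2 - 193/60*e12; translating back through the correspondence:
Answer: 17/12 + 613/120*i + 1/40*j - 193/60*k


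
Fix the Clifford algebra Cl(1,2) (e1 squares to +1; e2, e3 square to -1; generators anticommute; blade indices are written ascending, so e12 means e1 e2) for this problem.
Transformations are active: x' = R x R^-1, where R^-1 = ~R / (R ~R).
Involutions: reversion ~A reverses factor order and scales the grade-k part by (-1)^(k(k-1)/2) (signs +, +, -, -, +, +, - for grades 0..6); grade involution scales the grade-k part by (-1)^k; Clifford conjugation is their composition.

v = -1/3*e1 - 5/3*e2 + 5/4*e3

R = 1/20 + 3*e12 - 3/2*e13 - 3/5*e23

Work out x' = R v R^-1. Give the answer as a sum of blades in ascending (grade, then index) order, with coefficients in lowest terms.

~R = 1/20 - 3*e12 + 3/2*e13 + 3/5*e23, and R ~R = -871/80, so R^-1 = ~R / (-871/80).
R v = 823/120*e1 + 5/3*e2 + 9/16*e3 + 29/20*e123
Answer: 1124/2613*e1 + 5359/2613*e2 - 1589/3484*e3


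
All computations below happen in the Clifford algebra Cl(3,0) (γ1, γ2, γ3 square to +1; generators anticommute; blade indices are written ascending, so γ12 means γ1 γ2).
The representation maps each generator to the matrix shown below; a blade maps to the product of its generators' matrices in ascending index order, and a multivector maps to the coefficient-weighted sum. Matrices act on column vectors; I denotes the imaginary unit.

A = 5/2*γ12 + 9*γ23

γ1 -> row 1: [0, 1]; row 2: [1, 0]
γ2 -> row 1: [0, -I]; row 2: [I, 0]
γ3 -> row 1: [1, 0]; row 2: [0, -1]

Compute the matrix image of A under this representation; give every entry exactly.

Bivector images (products of the table entries): rho(γ12) = rho(γ1)rho(γ2) = row 1: [I, 0]; row 2: [0, -I]; rho(γ23) = rho(γ2)rho(γ3) = row 1: [0, I]; row 2: [I, 0].
M = (5/2)*rho(γ12) + (9)*rho(γ23), summed entrywise:
Answer: row 1: [5*I/2, 9*I]; row 2: [9*I, -5*I/2]


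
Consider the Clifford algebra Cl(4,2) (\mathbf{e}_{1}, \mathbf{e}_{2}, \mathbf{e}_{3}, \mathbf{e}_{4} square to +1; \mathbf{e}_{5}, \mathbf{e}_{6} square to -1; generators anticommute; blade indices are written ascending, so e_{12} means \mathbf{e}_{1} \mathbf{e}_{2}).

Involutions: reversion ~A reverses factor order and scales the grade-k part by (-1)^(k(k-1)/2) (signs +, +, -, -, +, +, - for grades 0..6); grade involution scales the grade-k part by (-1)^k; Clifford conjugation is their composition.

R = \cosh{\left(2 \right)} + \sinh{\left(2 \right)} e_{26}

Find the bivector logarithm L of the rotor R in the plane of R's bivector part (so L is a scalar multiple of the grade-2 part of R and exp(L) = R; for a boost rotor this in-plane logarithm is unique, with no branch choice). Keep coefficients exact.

The scalar part of R is \cosh{\left(2 \right)}, which fixes the rapidity magnitude through cosh (cosh is even, so it cannot fix the sign — the bivector part carries that); dividing the bivector part by sinh of the rapidity gives the plane, and L = rapidity * plane, where the joint sign ambiguity of (rapidity, plane) cancels in the product.
Concretely: cosh(rapidity) = \cosh{\left(2 \right)} gives rapidity = ±2, and since rapidity/sinh(rapidity) is even the sign is immaterial: L = (rapidity/sinh(rapidity)) * <R>_2 = (\frac{2}{\sinh{\left(2 \right)}}) * <R>_2.
Answer: 2 e_{26}


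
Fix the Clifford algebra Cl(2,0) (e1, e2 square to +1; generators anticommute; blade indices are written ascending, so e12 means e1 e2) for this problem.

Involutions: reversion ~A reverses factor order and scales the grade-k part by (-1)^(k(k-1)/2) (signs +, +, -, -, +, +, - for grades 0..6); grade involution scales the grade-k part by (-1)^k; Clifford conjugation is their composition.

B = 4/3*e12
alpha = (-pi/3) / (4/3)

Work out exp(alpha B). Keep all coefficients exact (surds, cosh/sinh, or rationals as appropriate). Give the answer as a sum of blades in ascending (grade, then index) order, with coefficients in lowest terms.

B^2 = (4/3)^2*(e12)^2 = 16/9*(-1) = -16/9 (a basis 2-blade squares to minus the product of its generators' squares).
B^2 = -16/9 — circular case — the even/odd split gives cos and sin: l = 4/3, alpha*l = -pi/3, so exp(alpha B) = cos(-pi/3) + (sin(-pi/3)/(4/3))*B = 1/2 + (-3*sqrt(3)/8)*B.
Answer: 1/2 - sqrt(3)/2*e12


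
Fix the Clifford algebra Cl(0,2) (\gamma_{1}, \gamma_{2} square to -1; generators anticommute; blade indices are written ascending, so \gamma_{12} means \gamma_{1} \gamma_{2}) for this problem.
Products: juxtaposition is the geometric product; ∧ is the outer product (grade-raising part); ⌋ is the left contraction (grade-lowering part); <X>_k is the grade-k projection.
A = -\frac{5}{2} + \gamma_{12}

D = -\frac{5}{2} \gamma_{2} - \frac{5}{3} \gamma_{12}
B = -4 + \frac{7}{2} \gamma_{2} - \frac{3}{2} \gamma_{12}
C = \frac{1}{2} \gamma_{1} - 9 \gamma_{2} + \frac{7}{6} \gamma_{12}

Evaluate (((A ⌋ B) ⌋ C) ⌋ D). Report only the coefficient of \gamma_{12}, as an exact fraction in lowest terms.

step 1: \frac{23}{2} - \frac{35}{4} \gamma_{2} + \frac{15}{4} \gamma_{12}
step 2: -\frac{665}{8} - \frac{107}{24} \gamma_{1} - \frac{207}{2} \gamma_{2} + \frac{161}{12} \gamma_{12}
step 3: -\frac{4255}{18} + \frac{345}{2} \gamma_{1} + \frac{28855}{144} \gamma_{2} + \frac{3325}{24} \gamma_{12}
Answer: \frac{3325}{24}


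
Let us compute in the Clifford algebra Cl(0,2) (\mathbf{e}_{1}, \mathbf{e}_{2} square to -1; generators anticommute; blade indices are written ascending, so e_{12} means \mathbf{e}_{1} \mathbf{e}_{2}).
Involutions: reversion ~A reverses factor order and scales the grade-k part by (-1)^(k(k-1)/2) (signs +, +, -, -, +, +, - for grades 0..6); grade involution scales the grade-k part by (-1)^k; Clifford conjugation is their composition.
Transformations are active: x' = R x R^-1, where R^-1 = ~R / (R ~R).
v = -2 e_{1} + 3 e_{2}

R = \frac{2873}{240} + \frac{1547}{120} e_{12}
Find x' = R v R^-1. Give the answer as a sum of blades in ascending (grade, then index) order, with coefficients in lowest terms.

~R = \frac{2873}{240} - \frac{1547}{120} e_{12}, and R ~R = \frac{3565393}{11520}, so R^-1 = ~R / (\frac{3565393}{11520}).
R v = -\frac{3757}{60} e_{1} + \frac{2431}{240} e_{2}
Answer: -\frac{1038}{365} e_{1} - \frac{809}{365} e_{2}


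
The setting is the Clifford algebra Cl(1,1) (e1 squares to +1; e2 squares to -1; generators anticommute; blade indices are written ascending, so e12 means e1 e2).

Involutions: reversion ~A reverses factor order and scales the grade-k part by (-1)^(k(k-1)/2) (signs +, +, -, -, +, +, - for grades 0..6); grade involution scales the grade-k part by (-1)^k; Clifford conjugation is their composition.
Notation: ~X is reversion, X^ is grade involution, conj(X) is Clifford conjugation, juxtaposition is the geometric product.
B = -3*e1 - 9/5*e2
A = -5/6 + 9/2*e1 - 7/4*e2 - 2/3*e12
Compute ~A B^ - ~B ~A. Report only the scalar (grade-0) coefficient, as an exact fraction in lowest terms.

first term: 333/20 - 37/10*e1 - 7/2*e2 + 267/20*e12
second term: -333/20 + 13/10*e1 - 1/2*e2 + 267/20*e12
Answer: 333/10


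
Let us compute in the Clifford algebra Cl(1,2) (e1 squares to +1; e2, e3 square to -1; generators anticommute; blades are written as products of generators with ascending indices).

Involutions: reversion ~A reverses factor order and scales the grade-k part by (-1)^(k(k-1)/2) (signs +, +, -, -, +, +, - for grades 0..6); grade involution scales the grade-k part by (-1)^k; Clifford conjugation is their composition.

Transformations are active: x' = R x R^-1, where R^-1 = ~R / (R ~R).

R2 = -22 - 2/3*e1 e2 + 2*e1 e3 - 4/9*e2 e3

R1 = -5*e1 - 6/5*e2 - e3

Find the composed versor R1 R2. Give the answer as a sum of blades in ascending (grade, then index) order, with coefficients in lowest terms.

Distribute over the terms of R1 (each basis-blade product reordered to ascending indices, repeated generators contracted through their squares):
(-5*e1) R2 = 110*e1 + 10/3*e2 - 10*e3 + 20/9*e1 e2 e3
(-6/5*e2) R2 = 4/5*e1 + 132/5*e2 - 8/15*e3 + 12/5*e1 e2 e3
(-e3) R2 = -2*e1 + 4/9*e2 + 22*e3 + 2/3*e1 e2 e3
Summing the partial products and collecting blades:
Answer: 544/5*e1 + 1358/45*e2 + 172/15*e3 + 238/45*e1 e2 e3


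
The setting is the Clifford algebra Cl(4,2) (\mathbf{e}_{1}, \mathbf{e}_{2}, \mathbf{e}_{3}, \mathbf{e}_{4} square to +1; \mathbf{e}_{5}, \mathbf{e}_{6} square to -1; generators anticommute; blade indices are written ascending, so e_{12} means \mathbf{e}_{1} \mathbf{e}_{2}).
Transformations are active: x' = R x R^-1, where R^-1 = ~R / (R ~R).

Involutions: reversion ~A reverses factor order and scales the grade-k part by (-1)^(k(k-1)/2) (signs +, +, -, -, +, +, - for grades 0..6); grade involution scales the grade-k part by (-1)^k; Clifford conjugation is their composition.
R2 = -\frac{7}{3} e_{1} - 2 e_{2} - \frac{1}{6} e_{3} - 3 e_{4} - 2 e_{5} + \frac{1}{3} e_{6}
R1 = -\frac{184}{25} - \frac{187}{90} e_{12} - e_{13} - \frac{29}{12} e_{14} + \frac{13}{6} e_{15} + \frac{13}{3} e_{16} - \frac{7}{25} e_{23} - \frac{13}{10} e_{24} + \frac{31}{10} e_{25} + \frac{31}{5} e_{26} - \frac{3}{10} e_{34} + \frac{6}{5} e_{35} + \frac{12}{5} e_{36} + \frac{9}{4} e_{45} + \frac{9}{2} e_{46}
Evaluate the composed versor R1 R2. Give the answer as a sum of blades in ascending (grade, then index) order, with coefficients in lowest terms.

Distribute over the terms of R2 (each basis-blade product reordered to ascending indices, repeated generators contracted through their squares):
R1 (-\frac{7}{3} e_{1}) = \frac{1288}{75} e_{1} - \frac{1309}{270} e_{2} - \frac{7}{3} e_{3} - \frac{203}{36} e_{4} + \frac{91}{18} e_{5} + \frac{91}{9} e_{6} + \frac{49}{75} e_{123} + \frac{91}{30} e_{124} - \frac{217}{30} e_{125} - \frac{217}{15} e_{126} + \frac{7}{10} e_{134} - \frac{14}{5} e_{135} - \frac{28}{5} e_{136} - \frac{21}{4} e_{145} - \frac{21}{2} e_{146}
R1 (-2 e_{2}) = \frac{187}{45} e_{1} + \frac{368}{25} e_{2} - \frac{14}{25} e_{3} - \frac{13}{5} e_{4} + \frac{31}{5} e_{5} + \frac{62}{5} e_{6} - 2 e_{123} - \frac{29}{6} e_{124} + \frac{13}{3} e_{125} + \frac{26}{3} e_{126} + \frac{3}{5} e_{234} - \frac{12}{5} e_{235} - \frac{24}{5} e_{236} - \frac{9}{2} e_{245} - 9 e_{246}
R1 (-\frac{1}{6} e_{3}) = \frac{1}{6} e_{1} + \frac{7}{150} e_{2} + \frac{92}{75} e_{3} - \frac{1}{20} e_{4} + \frac{1}{5} e_{5} + \frac{2}{5} e_{6} + \frac{187}{540} e_{123} - \frac{29}{72} e_{134} + \frac{13}{36} e_{135} + \frac{13}{18} e_{136} - \frac{13}{60} e_{234} + \frac{31}{60} e_{235} + \frac{31}{30} e_{236} - \frac{3}{8} e_{345} - \frac{3}{4} e_{346}
R1 (-3 e_{4}) = \frac{29}{4} e_{1} + \frac{39}{10} e_{2} + \frac{9}{10} e_{3} + \frac{552}{25} e_{4} + \frac{27}{4} e_{5} + \frac{27}{2} e_{6} + \frac{187}{30} e_{124} + 3 e_{134} + \frac{13}{2} e_{145} + 13 e_{146} + \frac{21}{25} e_{234} + \frac{93}{10} e_{245} + \frac{93}{5} e_{246} + \frac{18}{5} e_{345} + \frac{36}{5} e_{346}
R1 (-2 e_{5}) = \frac{13}{3} e_{1} + \frac{31}{5} e_{2} + \frac{12}{5} e_{3} + \frac{9}{2} e_{4} + \frac{368}{25} e_{5} + \frac{187}{45} e_{125} + 2 e_{135} + \frac{29}{6} e_{145} + \frac{26}{3} e_{156} + \frac{14}{25} e_{235} + \frac{13}{5} e_{245} + \frac{62}{5} e_{256} + \frac{3}{5} e_{345} + \frac{24}{5} e_{356} + 9 e_{456}
R1 (\frac{1}{3} e_{6}) = -\frac{13}{9} e_{1} - \frac{31}{15} e_{2} - \frac{4}{5} e_{3} - \frac{3}{2} e_{4} - \frac{184}{75} e_{6} - \frac{187}{270} e_{126} - \frac{1}{3} e_{136} - \frac{29}{36} e_{146} + \frac{13}{18} e_{156} - \frac{7}{75} e_{236} - \frac{13}{30} e_{246} + \frac{31}{30} e_{256} - \frac{1}{10} e_{346} + \frac{2}{5} e_{356} + \frac{3}{4} e_{456}
Summing the partial products and collecting blades:
Answer: \frac{28471}{900} e_{1} + \frac{4847}{270} e_{2} + \frac{5}{6} e_{3} + \frac{3778}{225} e_{4} + \frac{29633}{900} e_{5} + \frac{15281}{450} e_{6} - \frac{2701}{2700} e_{123} + \frac{133}{30} e_{124} + \frac{113}{90} e_{125} - \frac{1753}{270} e_{126} + \frac{1187}{360} e_{134} - \frac{79}{180} e_{135} - \frac{469}{90} e_{136} + \frac{73}{12} e_{145} + \frac{61}{36} e_{146} + \frac{169}{18} e_{156} + \frac{367}{300} e_{234} - \frac{397}{300} e_{235} - \frac{193}{50} e_{236} + \frac{37}{5} e_{245} + \frac{55}{6} e_{246} + \frac{403}{30} e_{256} + \frac{153}{40} e_{345} + \frac{127}{20} e_{346} + \frac{26}{5} e_{356} + \frac{39}{4} e_{456}


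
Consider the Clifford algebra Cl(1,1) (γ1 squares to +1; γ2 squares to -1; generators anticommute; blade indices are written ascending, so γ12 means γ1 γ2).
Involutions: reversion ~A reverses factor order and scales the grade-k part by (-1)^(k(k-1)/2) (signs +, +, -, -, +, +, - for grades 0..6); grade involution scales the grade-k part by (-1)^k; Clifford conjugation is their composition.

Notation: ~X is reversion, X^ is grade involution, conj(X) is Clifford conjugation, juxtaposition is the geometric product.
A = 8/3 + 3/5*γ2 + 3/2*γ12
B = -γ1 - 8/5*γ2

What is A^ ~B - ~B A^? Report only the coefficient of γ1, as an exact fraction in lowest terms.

first term: -24/25 - 4/15*γ1 - 83/30*γ2 - 3/5*γ12
second term: -24/25 - 76/15*γ1 - 173/30*γ2 + 3/5*γ12
Answer: 24/5


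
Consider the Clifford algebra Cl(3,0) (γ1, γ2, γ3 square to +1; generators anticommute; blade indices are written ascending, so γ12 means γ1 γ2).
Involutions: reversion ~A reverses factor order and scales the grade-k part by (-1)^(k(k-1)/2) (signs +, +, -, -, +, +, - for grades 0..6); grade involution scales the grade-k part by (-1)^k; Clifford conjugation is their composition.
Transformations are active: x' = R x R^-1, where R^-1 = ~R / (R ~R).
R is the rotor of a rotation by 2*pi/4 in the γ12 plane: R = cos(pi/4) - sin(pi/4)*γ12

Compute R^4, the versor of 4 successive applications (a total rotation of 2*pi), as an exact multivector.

The rotor phase is half the rotation angle and phases add under composition, so 4 steps in the γ12 plane accumulate phase 4*(pi/4) = pi: R^4 = cos(pi) - sin(pi)*γ12.
cos(pi) = -1 and sin(pi) = 0, so R^4 = -1. The total rotation 2*pi is 1 full turn, so every vector returns to itself, yet the rotor is -1, on the OTHER sheet of the double cover (an odd number of 2*pi turns).
Answer: -1


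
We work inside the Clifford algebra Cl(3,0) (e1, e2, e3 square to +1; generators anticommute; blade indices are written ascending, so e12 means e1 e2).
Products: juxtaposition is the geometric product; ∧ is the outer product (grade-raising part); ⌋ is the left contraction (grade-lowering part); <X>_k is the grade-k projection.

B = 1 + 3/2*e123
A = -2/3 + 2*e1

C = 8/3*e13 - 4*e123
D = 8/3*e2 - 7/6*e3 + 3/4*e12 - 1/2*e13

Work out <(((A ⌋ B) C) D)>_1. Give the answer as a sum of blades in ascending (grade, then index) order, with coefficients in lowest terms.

step 1: -2/3 + 3*e23 - e123
step 2: -4 + 12*e1 - 8/3*e2 + 8*e12 - 16/9*e13 + 8/3*e123
step 3: -14 + 686/27*e1 - 3*e2 - 10/3*e3 + 233/9*e12 - 172/9*e13 + 52/9*e23 - 160/27*e123
step 4: 686/27*e1 - 3*e2 - 10/3*e3
Answer: 686/27*e1 - 3*e2 - 10/3*e3


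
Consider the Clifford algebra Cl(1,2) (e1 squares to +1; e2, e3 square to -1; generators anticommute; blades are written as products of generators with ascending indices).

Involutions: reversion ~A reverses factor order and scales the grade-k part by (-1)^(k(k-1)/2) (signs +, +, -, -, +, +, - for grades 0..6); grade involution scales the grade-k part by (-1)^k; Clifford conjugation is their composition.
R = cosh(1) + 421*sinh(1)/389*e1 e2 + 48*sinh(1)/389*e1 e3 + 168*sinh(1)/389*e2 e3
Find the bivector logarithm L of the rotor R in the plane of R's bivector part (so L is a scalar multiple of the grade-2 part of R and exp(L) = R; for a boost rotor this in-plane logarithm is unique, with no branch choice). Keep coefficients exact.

The scalar part of R is cosh(1), which fixes the rapidity magnitude through cosh (cosh is even, so it cannot fix the sign — the bivector part carries that); dividing the bivector part by sinh of the rapidity gives the plane, and L = rapidity * plane, where the joint sign ambiguity of (rapidity, plane) cancels in the product.
Concretely: cosh(rapidity) = cosh(1) gives rapidity = ±1, and since rapidity/sinh(rapidity) is even the sign is immaterial: L = (rapidity/sinh(rapidity)) * <R>_2 = (1/sinh(1)) * <R>_2.
Answer: 421/389*e1 e2 + 48/389*e1 e3 + 168/389*e2 e3


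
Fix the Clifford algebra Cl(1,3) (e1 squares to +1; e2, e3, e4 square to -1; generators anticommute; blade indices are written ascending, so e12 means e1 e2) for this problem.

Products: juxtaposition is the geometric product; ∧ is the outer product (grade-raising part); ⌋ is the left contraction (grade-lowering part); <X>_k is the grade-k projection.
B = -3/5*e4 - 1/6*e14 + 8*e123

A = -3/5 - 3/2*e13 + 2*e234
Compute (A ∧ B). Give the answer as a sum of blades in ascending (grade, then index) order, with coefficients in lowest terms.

step 1: 9/25*e4 + 1/10*e14 - 24/5*e123 + 9/10*e134
Answer: 9/25*e4 + 1/10*e14 - 24/5*e123 + 9/10*e134


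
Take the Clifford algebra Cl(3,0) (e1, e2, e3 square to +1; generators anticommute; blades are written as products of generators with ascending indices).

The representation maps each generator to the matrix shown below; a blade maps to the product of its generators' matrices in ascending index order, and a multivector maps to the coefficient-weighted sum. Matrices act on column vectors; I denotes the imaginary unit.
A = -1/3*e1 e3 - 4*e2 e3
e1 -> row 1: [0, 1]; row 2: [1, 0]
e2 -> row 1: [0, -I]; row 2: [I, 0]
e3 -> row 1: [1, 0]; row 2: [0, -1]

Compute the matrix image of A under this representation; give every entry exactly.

Bivector images (products of the table entries): rho(e1 e3) = rho(e1)rho(e3) = row 1: [0, -1]; row 2: [1, 0]; rho(e2 e3) = rho(e2)rho(e3) = row 1: [0, I]; row 2: [I, 0].
M = (-1/3)*rho(e1 e3) + (-4)*rho(e2 e3), summed entrywise:
Answer: row 1: [0, 1/3 - 4*I]; row 2: [-1/3 - 4*I, 0]


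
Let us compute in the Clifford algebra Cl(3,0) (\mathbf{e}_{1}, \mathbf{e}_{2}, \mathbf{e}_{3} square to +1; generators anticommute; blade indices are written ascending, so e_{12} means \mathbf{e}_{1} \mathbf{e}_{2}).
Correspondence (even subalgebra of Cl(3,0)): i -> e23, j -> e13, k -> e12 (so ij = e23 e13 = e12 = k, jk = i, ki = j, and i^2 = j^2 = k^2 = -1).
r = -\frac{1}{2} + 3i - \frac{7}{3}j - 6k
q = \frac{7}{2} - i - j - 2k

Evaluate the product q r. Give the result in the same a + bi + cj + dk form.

In blades: q = \frac{7}{2} - 2 e_{12} - e_{13} - e_{23}, r = -\frac{1}{2} - 6 e_{12} - \frac{7}{3} e_{13} + 3 e_{23}.
Distribute q over r term by term (generator squares from the signature, products reordered to ascending indices): (\frac{7}{2})*r = -\frac{7}{4} - 21 e_{12} - \frac{49}{6} e_{13} + \frac{21}{2} e_{23}; (-2 e_{12})*r = -12 + e_{12} - 6 e_{13} - \frac{14}{3} e_{23}; (-e_{13})*r = -\frac{7}{3} + 3 e_{12} + \frac{1}{2} e_{13} + 6 e_{23}; (-e_{23})*r = 3 + \frac{7}{3} e_{12} - 6 e_{13} + \frac{1}{2} e_{23}.
Sum: -\frac{157}{12} - \frac{44}{3} e_{12} - \frac{59}{3} e_{13} + \frac{37}{3} e_{23}; translating back through the correspondence:
Answer: -\frac{157}{12} + \frac{37}{3}i - \frac{59}{3}j - \frac{44}{3}k


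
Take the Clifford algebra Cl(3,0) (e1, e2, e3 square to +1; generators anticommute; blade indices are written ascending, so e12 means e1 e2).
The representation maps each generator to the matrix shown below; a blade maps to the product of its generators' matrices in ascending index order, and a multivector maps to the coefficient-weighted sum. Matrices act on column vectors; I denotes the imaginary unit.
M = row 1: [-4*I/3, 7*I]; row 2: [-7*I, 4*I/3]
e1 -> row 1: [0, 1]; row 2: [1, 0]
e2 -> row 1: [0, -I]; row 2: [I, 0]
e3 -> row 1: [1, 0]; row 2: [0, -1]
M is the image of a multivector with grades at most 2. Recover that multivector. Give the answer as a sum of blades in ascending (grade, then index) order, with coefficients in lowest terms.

Method: 1, rho(e1), rho(e2), rho(e3) form a trace-orthogonal basis of the 2x2 complex matrices (tr(X Y) = 2 if X = Y, else 0), so M = m0*1 + m1*rho(e1) + m2*rho(e2) + m3*rho(e3) with m0 = tr(M)/2 = 0, m1 = tr(M rho(e1))/2 = 0, m2 = tr(M rho(e2))/2 = -7, m3 = tr(M rho(e3))/2 = -4*I/3.
Multiplying table entries, the bivector images are rho(e12) = I*rho(e3), rho(e13) = -I*rho(e2), rho(e23) = I*rho(e1); with real blade coefficients the real parts of m0..m3 are the coefficients of 1, e1, e2, e3 and the imaginary parts give the bivectors (e23: Im m1, e13: -Im m2, e12: Im m3).
Answer: -7*e2 - 4/3*e12


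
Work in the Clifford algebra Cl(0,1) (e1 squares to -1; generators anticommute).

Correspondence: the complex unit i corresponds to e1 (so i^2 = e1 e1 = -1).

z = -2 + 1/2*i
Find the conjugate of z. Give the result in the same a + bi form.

In blades: z = -2 + 1/2*e1.
Conjugation here is Clifford conjugation: the scalar is fixed and the grade-1 and grade-2 blades all flip sign, giving -2 - 1/2*e1; translating back:
Answer: -2 - 1/2*i


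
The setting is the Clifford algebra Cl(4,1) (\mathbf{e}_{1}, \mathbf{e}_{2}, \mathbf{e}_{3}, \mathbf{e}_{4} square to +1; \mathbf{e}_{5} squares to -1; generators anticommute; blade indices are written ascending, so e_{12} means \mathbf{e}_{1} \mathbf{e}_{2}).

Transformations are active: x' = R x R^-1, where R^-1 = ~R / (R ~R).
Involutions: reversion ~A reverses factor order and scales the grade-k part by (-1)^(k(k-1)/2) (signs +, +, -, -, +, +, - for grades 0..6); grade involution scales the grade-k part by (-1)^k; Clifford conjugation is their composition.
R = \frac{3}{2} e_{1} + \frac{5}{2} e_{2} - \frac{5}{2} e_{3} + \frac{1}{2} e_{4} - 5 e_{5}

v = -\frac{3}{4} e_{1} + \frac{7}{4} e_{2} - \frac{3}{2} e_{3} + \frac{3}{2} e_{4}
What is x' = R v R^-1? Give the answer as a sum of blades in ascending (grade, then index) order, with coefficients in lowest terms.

~R = \frac{3}{2} e_{1} + \frac{5}{2} e_{2} - \frac{5}{2} e_{3} + \frac{1}{2} e_{4} - 5 e_{5}, and R ~R = -10, so R^-1 = ~R / (-10).
R v = \frac{31}{4} + \frac{9}{2} e_{12} - \frac{33}{8} e_{13} + \frac{21}{8} e_{14} - \frac{15}{4} e_{15} + \frac{5}{8} e_{23} + \frac{23}{8} e_{24} + \frac{35}{4} e_{25} - 3 e_{34} - \frac{15}{2} e_{35} + \frac{15}{2} e_{45}
Answer: -\frac{63}{40} e_{1} - \frac{45}{8} e_{2} + \frac{43}{8} e_{3} - \frac{91}{40} e_{4} + \frac{31}{4} e_{5}


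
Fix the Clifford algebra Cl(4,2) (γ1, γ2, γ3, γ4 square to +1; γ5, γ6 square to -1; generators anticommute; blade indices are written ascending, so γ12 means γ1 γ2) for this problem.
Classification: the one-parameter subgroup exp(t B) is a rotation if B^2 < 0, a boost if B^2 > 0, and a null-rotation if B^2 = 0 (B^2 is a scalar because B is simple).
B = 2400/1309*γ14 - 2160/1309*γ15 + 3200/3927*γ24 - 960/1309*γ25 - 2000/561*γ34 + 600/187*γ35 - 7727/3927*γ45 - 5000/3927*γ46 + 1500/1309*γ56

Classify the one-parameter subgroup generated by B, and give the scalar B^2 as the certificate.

B^2 term by term: the squares give (2400/1309)^2*(γ14)^2 + (-2160/1309)^2*(γ15)^2 + (3200/3927)^2*(γ24)^2 + (-960/1309)^2*(γ25)^2 + (-2000/561)^2*(γ34)^2 + (600/187)^2*(γ35)^2 + (-7727/3927)^2*(γ45)^2 + (-5000/3927)^2*(γ46)^2 + (1500/1309)^2*(γ56)^2 = 5760000/1713481*(-1) + 4665600/1713481*(+1) + 10240000/15421329*(-1) + 921600/1713481*(+1) + 4000000/314721*(-1) + 360000/34969*(+1) + 59706529/15421329*(+1) + 25000000/15421329*(+1) + 2250000/1713481*(-1) = 1 (each basis 2-blade squares to minus the product of its generators' squares); cross terms between blades sharing an index anticommute and cancel; the commuting (index-disjoint) pairs give grade-4 terms 2*c*c'*(blade product), which cancel blade by blade — γ1245: 4608000/1713481 - 4608000/1713481 = 0; γ1345: -2880000/244783 + 2880000/244783 = 0; γ1456: 7200000/1713481 - 7200000/1713481 = 0; γ2345: -1280000/244783 + 1280000/244783 = 0; γ2456: 3200000/1713481 - 3200000/1713481 = 0; γ3456: -2000000/244783 + 2000000/244783 = 0 — confirming B is simple. So B^2 = 1.
Answer: boost, certificate B^2 = 1. The class reads off the invariant scalar 1 directly.


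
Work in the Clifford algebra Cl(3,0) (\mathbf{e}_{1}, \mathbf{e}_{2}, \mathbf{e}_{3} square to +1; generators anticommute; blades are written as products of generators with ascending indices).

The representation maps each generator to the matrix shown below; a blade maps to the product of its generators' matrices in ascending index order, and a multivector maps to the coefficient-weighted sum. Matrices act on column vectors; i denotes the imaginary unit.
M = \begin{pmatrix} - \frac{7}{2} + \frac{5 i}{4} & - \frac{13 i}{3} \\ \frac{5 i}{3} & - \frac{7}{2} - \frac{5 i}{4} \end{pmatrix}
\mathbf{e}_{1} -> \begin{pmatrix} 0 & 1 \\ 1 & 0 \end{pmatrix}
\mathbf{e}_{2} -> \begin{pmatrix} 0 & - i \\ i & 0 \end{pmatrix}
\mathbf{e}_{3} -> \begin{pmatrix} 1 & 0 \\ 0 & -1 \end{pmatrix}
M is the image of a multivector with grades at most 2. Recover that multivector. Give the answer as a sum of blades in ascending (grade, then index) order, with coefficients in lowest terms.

Method: 1, rho(e_{1}), rho(e_{2}), rho(e_{3}) form a trace-orthogonal basis of the 2x2 complex matrices (tr(X Y) = 2 if X = Y, else 0), so M = m0*1 + m1*rho(e_{1}) + m2*rho(e_{2}) + m3*rho(e_{3}) with m0 = tr(M)/2 = - \frac{7}{2}, m1 = tr(M rho(e_{1}))/2 = - \frac{4 i}{3}, m2 = tr(M rho(e_{2}))/2 = 3, m3 = tr(M rho(e_{3}))/2 = \frac{5 i}{4}.
Multiplying table entries, the bivector images are rho(e_{1} e_{2}) = i*rho(e_{3}), rho(e_{1} e_{3}) = -i*rho(e_{2}), rho(e_{2} e_{3}) = i*rho(e_{1}); with real blade coefficients the real parts of m0..m3 are the coefficients of 1, e_{1}, e_{2}, e_{3} and the imaginary parts give the bivectors (e_{2} e_{3}: Im m1, e_{1} e_{3}: -Im m2, e_{1} e_{2}: Im m3).
Answer: -\frac{7}{2} + 3 e_{2} + \frac{5}{4} e_{1} e_{2} - \frac{4}{3} e_{2} e_{3}


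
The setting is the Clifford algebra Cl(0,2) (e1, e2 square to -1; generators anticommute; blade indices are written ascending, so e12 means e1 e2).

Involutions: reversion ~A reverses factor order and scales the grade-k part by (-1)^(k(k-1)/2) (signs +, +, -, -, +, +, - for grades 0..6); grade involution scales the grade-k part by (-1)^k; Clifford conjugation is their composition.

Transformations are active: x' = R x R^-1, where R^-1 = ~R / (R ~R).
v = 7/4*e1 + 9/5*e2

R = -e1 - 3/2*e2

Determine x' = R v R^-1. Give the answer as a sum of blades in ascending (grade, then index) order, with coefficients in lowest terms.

~R = -e1 - 3/2*e2, and R ~R = -13/4, so R^-1 = ~R / (-13/4).
R v = 89/20 + 33/40*e12
Answer: 257/260*e1 + 30/13*e2


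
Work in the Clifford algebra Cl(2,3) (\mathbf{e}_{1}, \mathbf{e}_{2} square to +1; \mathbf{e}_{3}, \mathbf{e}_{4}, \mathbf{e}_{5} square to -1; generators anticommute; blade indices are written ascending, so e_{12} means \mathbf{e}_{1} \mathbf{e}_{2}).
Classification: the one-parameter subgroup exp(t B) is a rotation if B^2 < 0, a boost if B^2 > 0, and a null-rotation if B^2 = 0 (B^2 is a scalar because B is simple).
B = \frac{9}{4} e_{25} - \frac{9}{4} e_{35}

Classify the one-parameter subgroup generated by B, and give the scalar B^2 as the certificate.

B^2 term by term: the squares give (\frac{9}{4})^2*(e_{25})^2 + (-\frac{9}{4})^2*(e_{35})^2 = \frac{81}{16}*(+1) + \frac{81}{16}*(-1) = 0 (each basis 2-blade squares to minus the product of its generators' squares); cross terms between blades sharing an index anticommute and cancel. So B^2 = 0.
Answer: null-rotation, certificate B^2 = 0. The class reads off the invariant scalar 0 directly.


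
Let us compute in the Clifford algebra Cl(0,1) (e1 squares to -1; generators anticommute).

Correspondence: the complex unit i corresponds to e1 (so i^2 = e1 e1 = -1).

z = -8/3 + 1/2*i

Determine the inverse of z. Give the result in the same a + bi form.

In blades: z = -8/3 + 1/2*e1.
With qbar = -8/3 - 1/2*e1 (scalar fixed, mapped units negated), z qbar = 265/36 (the sum of squared coefficients), so z^-1 = qbar / (265/36) = -96/265 - 18/265*e1; translating back:
Answer: -96/265 - 18/265*i


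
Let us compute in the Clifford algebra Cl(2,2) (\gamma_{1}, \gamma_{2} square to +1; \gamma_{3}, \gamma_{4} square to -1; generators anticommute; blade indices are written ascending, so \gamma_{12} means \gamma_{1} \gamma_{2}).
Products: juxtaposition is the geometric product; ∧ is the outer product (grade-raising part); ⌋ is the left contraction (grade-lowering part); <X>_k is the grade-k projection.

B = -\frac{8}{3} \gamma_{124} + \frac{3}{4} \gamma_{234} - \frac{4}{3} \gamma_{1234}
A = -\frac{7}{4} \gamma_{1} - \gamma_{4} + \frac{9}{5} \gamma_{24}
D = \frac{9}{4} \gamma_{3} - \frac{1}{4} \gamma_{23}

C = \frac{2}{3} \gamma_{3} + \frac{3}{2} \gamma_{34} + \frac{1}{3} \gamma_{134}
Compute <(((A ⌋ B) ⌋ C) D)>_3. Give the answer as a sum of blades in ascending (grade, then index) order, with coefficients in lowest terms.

step 1: -\frac{24}{5} \gamma_{1} - \frac{27}{20} \gamma_{3} - \frac{8}{3} \gamma_{12} + \frac{12}{5} \gamma_{13} + \frac{3}{4} \gamma_{23} + \frac{14}{3} \gamma_{24} + \frac{4}{3} \gamma_{123} + \frac{7}{3} \gamma_{234}
step 2: \frac{9}{10} + \frac{113}{40} \gamma_{4} - \frac{9}{20} \gamma_{14} - \frac{8}{5} \gamma_{34}
step 3: \frac{81}{40} \gamma_{3} - \frac{18}{5} \gamma_{4} - \frac{9}{40} \gamma_{23} + \frac{2}{5} \gamma_{24} - \frac{1017}{160} \gamma_{34} + \frac{81}{80} \gamma_{134} - \frac{113}{160} \gamma_{234} + \frac{9}{80} \gamma_{1234}
step 4: \frac{81}{80} \gamma_{134} - \frac{113}{160} \gamma_{234}
Answer: \frac{81}{80} \gamma_{134} - \frac{113}{160} \gamma_{234}
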